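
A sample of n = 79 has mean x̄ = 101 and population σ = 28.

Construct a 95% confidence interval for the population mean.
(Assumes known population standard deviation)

Confidence level: 95%, α = 0.05
z_0.025 = 1.960
SE = σ/√n = 28/√79 = 3.1502
Margin of error = 1.960 × 3.1502 = 6.1744
CI: x̄ ± margin = 101 ± 6.1744
CI: (94.8256, 107.1744)

Answer: (94.8256, 107.1744)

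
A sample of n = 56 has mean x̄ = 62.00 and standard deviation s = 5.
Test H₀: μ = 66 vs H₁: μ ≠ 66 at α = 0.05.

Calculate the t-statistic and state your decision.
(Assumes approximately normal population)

Answer: t = -5.9862, reject H₀

Derivation:
df = n - 1 = 55
SE = s/√n = 5/√56 = 0.6682
t = (x̄ - μ₀)/SE = (62.00 - 66)/0.6682 = -5.9862
Critical value: t_{0.025,55} = ±2.004
p-value < 0.0001
Decision: reject H₀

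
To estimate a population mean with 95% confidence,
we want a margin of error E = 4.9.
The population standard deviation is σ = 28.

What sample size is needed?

z_0.025 = 1.960
n = (z×σ/E)² = (1.960×28/4.9)²
n = 125.4400
Round up: n = 126

Answer: n = 126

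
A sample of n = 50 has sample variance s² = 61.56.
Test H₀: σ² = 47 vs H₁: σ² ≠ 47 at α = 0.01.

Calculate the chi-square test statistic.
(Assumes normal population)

Answer: χ² = 64.1796, fail to reject H₀

Derivation:
df = n - 1 = 49
χ² = (n-1)s²/σ₀² = 49×61.56/47 = 64.1796
Critical values: χ²_{0.995,49} = 27.249, χ²_{0.005,49} = 78.231
Rejection region: χ² < 27.249 or χ² > 78.231
Decision: fail to reject H₀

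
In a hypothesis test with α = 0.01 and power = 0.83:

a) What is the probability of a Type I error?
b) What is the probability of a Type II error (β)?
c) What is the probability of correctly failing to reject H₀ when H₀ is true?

Answer: a) 0.01, b) 0.17, c) 0.99

Derivation:
a) Type I error probability = α = 0.01
b) Power = P(reject H₀ | H₁ true) = 1 - β = 0.83, so Type II error probability = β = 1 - Power = 0.17
c) P(fail to reject H₀ | H₀ true) = 1 - α = 0.99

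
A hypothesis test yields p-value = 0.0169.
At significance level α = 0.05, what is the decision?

Compare p-value to α:
0.0169 < 0.05
Decision: reject H₀

Answer: reject H₀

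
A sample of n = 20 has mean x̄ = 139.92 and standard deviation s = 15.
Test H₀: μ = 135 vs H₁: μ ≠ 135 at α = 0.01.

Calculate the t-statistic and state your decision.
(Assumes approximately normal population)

df = n - 1 = 19
SE = s/√n = 15/√20 = 3.3541
t = (x̄ - μ₀)/SE = (139.92 - 135)/3.3541 = 1.4669
Critical value: t_{0.005,19} = ±2.861
p-value ≈ 0.1588
Decision: fail to reject H₀

Answer: t = 1.4669, fail to reject H₀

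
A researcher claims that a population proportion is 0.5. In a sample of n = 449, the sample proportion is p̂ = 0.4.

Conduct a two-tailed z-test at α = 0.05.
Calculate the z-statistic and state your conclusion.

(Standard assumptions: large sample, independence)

Answer: z = -4.2380, reject H₀

Derivation:
H₀: p = 0.5, H₁: p ≠ 0.5
Standard error: SE = √(p₀(1-p₀)/n) = √(0.5×0.5/449) = 0.023596
z-statistic: z = (p̂ - p₀)/SE = (0.4 - 0.5)/0.023596 = -4.2380
Critical value: z_0.025 = ±1.960
p-value < 0.0001
Decision: reject H₀ at α = 0.05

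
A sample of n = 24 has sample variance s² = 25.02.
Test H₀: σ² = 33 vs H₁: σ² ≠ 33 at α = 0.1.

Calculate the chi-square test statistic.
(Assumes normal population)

df = n - 1 = 23
χ² = (n-1)s²/σ₀² = 23×25.02/33 = 17.4382
Critical values: χ²_{0.95,23} = 13.091, χ²_{0.05,23} = 35.172
Rejection region: χ² < 13.091 or χ² > 35.172
Decision: fail to reject H₀

Answer: χ² = 17.4382, fail to reject H₀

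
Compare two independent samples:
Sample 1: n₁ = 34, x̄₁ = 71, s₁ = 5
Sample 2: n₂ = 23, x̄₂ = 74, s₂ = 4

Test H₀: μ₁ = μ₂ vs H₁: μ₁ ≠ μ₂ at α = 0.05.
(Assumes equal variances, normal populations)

Pooled variance: s²_p = [33×5² + 22×4²]/(55) = 21.4000
s_p = 4.6260
SE = s_p×√(1/n₁ + 1/n₂) = 4.6260×√(1/34 + 1/23) = 1.2489
t = (x̄₁ - x̄₂)/SE = (71 - 74)/1.2489 = -2.4021
df = 55, t-critical = ±2.004
Decision: reject H₀

Answer: t = -2.4021, reject H₀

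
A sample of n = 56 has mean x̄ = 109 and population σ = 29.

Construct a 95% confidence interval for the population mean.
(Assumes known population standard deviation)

Answer: (101.4044, 116.5956)

Derivation:
Confidence level: 95%, α = 0.05
z_0.025 = 1.960
SE = σ/√n = 29/√56 = 3.8753
Margin of error = 1.960 × 3.8753 = 7.5956
CI: x̄ ± margin = 109 ± 7.5956
CI: (101.4044, 116.5956)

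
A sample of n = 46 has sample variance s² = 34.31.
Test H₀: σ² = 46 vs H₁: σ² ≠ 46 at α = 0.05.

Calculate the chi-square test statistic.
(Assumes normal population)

df = n - 1 = 45
χ² = (n-1)s²/σ₀² = 45×34.31/46 = 33.5641
Critical values: χ²_{0.975,45} = 28.366, χ²_{0.025,45} = 65.410
Rejection region: χ² < 28.366 or χ² > 65.410
Decision: fail to reject H₀

Answer: χ² = 33.5641, fail to reject H₀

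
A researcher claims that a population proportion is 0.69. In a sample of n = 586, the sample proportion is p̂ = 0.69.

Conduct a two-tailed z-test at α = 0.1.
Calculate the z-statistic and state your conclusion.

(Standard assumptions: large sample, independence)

H₀: p = 0.69, H₁: p ≠ 0.69
Standard error: SE = √(p₀(1-p₀)/n) = √(0.69×0.31/586) = 0.019105
z-statistic: z = (p̂ - p₀)/SE = (0.69 - 0.69)/0.019105 = 0.0000
Critical value: z_0.05 = ±1.645
p-value = 1.0000
Decision: fail to reject H₀ at α = 0.1

Answer: z = 0.0000, fail to reject H₀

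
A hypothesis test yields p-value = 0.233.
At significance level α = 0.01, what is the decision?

Compare p-value to α:
0.233 ≥ 0.01
Decision: fail to reject H₀

Answer: fail to reject H₀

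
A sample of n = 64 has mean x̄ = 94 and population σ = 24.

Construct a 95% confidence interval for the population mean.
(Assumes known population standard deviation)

Confidence level: 95%, α = 0.05
z_0.025 = 1.960
SE = σ/√n = 24/√64 = 3.0000
Margin of error = 1.960 × 3.0000 = 5.8800
CI: x̄ ± margin = 94 ± 5.8800
CI: (88.1200, 99.8800)

Answer: (88.1200, 99.8800)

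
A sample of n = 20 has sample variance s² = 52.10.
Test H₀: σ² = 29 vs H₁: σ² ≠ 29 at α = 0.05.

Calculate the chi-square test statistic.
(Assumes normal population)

df = n - 1 = 19
χ² = (n-1)s²/σ₀² = 19×52.10/29 = 34.1345
Critical values: χ²_{0.975,19} = 8.907, χ²_{0.025,19} = 32.852
Rejection region: χ² < 8.907 or χ² > 32.852
Decision: reject H₀

Answer: χ² = 34.1345, reject H₀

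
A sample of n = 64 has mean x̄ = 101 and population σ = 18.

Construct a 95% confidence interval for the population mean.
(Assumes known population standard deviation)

Answer: (96.5900, 105.4100)

Derivation:
Confidence level: 95%, α = 0.05
z_0.025 = 1.960
SE = σ/√n = 18/√64 = 2.2500
Margin of error = 1.960 × 2.2500 = 4.4100
CI: x̄ ± margin = 101 ± 4.4100
CI: (96.5900, 105.4100)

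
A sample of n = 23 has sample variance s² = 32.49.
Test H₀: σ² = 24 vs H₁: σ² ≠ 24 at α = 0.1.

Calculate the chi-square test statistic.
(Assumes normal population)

Answer: χ² = 29.7825, fail to reject H₀

Derivation:
df = n - 1 = 22
χ² = (n-1)s²/σ₀² = 22×32.49/24 = 29.7825
Critical values: χ²_{0.95,22} = 12.338, χ²_{0.05,22} = 33.924
Rejection region: χ² < 12.338 or χ² > 33.924
Decision: fail to reject H₀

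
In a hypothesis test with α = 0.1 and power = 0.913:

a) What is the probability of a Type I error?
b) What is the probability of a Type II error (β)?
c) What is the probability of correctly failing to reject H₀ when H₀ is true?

a) Type I error probability = α = 0.1
b) Power = P(reject H₀ | H₁ true) = 1 - β = 0.913, so Type II error probability = β = 1 - Power = 0.087
c) P(fail to reject H₀ | H₀ true) = 1 - α = 0.9

Answer: a) 0.1, b) 0.087, c) 0.9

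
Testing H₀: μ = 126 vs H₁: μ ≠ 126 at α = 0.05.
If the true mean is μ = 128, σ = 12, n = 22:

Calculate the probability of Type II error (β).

SE = σ/√n = 12/√22 = 2.5584
Critical values: μ₀ ± z_0.025×SE = 126 ± 1.960×2.5584
Acceptance region: (120.9855, 131.0145)
Under H₁ (μ = 128): z_high = (131.0145 - 128)/2.5584 = 1.1783, z_low = (120.9855 - 128)/2.5584 = -2.7418
β = P(not reject | H₁) = Φ(1.1783) - Φ(-2.7418) ≈ 0.8776

Answer: β ≈ 0.8776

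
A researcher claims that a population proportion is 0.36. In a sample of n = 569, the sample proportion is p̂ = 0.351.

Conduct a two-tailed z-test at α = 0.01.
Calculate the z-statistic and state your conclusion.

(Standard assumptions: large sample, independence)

Answer: z = -0.4472, fail to reject H₀

Derivation:
H₀: p = 0.36, H₁: p ≠ 0.36
Standard error: SE = √(p₀(1-p₀)/n) = √(0.36×0.64/569) = 0.020123
z-statistic: z = (p̂ - p₀)/SE = (0.351 - 0.36)/0.020123 = -0.4472
Critical value: z_0.005 = ±2.576
p-value = 0.6547
Decision: fail to reject H₀ at α = 0.01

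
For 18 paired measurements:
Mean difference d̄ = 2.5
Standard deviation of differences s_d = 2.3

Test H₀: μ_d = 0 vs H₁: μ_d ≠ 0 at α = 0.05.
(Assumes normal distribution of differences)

Answer: t = 4.6117, reject H₀

Derivation:
df = n - 1 = 17
SE = s_d/√n = 2.3/√18 = 0.5421
t = d̄/SE = 2.5/0.5421 = 4.6117
Critical value: t_{0.025,17} = ±2.110
p-value ≈ 0.0002
Decision: reject H₀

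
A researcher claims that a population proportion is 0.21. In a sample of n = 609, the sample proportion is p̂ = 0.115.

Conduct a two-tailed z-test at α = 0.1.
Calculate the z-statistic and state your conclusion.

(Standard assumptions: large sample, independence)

Answer: z = -5.7558, reject H₀

Derivation:
H₀: p = 0.21, H₁: p ≠ 0.21
Standard error: SE = √(p₀(1-p₀)/n) = √(0.21×0.79/609) = 0.016505
z-statistic: z = (p̂ - p₀)/SE = (0.115 - 0.21)/0.016505 = -5.7558
Critical value: z_0.05 = ±1.645
p-value < 0.0001
Decision: reject H₀ at α = 0.1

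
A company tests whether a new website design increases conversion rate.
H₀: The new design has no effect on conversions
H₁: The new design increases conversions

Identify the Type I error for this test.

Type I error (α): Rejecting H₀ when H₀ is true
Type II error (β): Failing to reject H₀ when H₁ is true

Answer: Switching to a new design that doesn't actually help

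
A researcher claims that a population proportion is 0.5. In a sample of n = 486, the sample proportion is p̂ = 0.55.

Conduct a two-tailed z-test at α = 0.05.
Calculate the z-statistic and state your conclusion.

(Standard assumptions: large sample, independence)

Answer: z = 2.2046, reject H₀

Derivation:
H₀: p = 0.5, H₁: p ≠ 0.5
Standard error: SE = √(p₀(1-p₀)/n) = √(0.5×0.5/486) = 0.022680
z-statistic: z = (p̂ - p₀)/SE = (0.55 - 0.5)/0.022680 = 2.2046
Critical value: z_0.025 = ±1.960
p-value = 0.0275
Decision: reject H₀ at α = 0.05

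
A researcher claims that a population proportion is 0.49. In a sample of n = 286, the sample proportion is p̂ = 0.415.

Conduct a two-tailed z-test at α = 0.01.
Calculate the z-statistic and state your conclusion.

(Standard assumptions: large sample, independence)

H₀: p = 0.49, H₁: p ≠ 0.49
Standard error: SE = √(p₀(1-p₀)/n) = √(0.49×0.51/286) = 0.029560
z-statistic: z = (p̂ - p₀)/SE = (0.415 - 0.49)/0.029560 = -2.5372
Critical value: z_0.005 = ±2.576
p-value = 0.0112
Decision: fail to reject H₀ at α = 0.01

Answer: z = -2.5372, fail to reject H₀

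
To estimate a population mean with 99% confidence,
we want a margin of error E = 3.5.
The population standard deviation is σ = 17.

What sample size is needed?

z_0.005 = 2.576
n = (z×σ/E)² = (2.576×17/3.5)²
n = 156.5501
Round up: n = 157

Answer: n = 157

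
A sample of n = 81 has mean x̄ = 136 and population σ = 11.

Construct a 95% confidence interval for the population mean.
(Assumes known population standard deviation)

Confidence level: 95%, α = 0.05
z_0.025 = 1.960
SE = σ/√n = 11/√81 = 1.2222
Margin of error = 1.960 × 1.2222 = 2.3955
CI: x̄ ± margin = 136 ± 2.3955
CI: (133.6045, 138.3955)

Answer: (133.6045, 138.3955)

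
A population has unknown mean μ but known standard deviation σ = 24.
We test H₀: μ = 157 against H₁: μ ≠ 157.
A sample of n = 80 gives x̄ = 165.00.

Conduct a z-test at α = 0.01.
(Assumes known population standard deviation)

Answer: z = 2.9814, reject H₀

Derivation:
Standard error: SE = σ/√n = 24/√80 = 2.6833
z-statistic: z = (x̄ - μ₀)/SE = (165.00 - 157)/2.6833 = 2.9814
Critical value: ±2.576
p-value = 0.0029
Decision: reject H₀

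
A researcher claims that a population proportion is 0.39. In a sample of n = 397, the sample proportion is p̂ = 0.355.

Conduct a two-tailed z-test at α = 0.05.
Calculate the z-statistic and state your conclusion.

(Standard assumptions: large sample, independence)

H₀: p = 0.39, H₁: p ≠ 0.39
Standard error: SE = √(p₀(1-p₀)/n) = √(0.39×0.61/397) = 0.024479
z-statistic: z = (p̂ - p₀)/SE = (0.355 - 0.39)/0.024479 = -1.4298
Critical value: z_0.025 = ±1.960
p-value = 0.1528
Decision: fail to reject H₀ at α = 0.05

Answer: z = -1.4298, fail to reject H₀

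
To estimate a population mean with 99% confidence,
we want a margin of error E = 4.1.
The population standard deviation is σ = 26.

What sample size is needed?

z_0.005 = 2.576
n = (z×σ/E)² = (2.576×26/4.1)²
n = 266.8521
Round up: n = 267

Answer: n = 267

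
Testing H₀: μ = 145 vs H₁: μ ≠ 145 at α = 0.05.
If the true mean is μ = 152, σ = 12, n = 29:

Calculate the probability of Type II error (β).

SE = σ/√n = 12/√29 = 2.2283
Critical values: μ₀ ± z_0.025×SE = 145 ± 1.960×2.2283
Acceptance region: (140.6325, 149.3675)
Under H₁ (μ = 152): z_high = (149.3675 - 152)/2.2283 = -1.1814, z_low = (140.6325 - 152)/2.2283 = -5.1014
β = P(not reject | H₁) = Φ(-1.1814) - Φ(-5.1014) ≈ 0.1187

Answer: β ≈ 0.1187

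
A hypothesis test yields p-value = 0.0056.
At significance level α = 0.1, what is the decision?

Answer: reject H₀

Derivation:
Compare p-value to α:
0.0056 < 0.1
Decision: reject H₀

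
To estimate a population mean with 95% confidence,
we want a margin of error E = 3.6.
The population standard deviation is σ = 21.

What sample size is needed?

z_0.025 = 1.960
n = (z×σ/E)² = (1.960×21/3.6)²
n = 130.7211
Round up: n = 131

Answer: n = 131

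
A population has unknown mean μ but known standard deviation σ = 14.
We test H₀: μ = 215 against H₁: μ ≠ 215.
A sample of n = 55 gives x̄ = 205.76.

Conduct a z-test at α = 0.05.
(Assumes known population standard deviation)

Answer: z = -4.8946, reject H₀

Derivation:
Standard error: SE = σ/√n = 14/√55 = 1.8878
z-statistic: z = (x̄ - μ₀)/SE = (205.76 - 215)/1.8878 = -4.8946
Critical value: ±1.960
p-value < 0.0001
Decision: reject H₀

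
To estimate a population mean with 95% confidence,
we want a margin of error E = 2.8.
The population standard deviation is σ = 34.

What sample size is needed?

Answer: n = 567

Derivation:
z_0.025 = 1.960
n = (z×σ/E)² = (1.960×34/2.8)²
n = 566.4400
Round up: n = 567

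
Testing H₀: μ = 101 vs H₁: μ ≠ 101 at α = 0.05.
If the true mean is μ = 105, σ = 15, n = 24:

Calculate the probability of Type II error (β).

Answer: β ≈ 0.7428

Derivation:
SE = σ/√n = 15/√24 = 3.0619
Critical values: μ₀ ± z_0.025×SE = 101 ± 1.960×3.0619
Acceptance region: (94.9987, 107.0013)
Under H₁ (μ = 105): z_high = (107.0013 - 105)/3.0619 = 0.6536, z_low = (94.9987 - 105)/3.0619 = -3.2664
β = P(not reject | H₁) = Φ(0.6536) - Φ(-3.2664) ≈ 0.7428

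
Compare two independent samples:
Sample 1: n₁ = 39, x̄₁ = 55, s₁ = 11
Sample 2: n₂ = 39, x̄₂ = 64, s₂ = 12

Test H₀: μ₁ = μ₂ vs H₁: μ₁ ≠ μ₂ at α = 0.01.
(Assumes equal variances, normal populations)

Answer: t = -3.4526, reject H₀

Derivation:
Pooled variance: s²_p = [38×11² + 38×12²]/(76) = 132.5000
s_p = 11.5109
SE = s_p×√(1/n₁ + 1/n₂) = 11.5109×√(1/39 + 1/39) = 2.6067
t = (x̄₁ - x̄₂)/SE = (55 - 64)/2.6067 = -3.4526
df = 76, t-critical = ±2.642
Decision: reject H₀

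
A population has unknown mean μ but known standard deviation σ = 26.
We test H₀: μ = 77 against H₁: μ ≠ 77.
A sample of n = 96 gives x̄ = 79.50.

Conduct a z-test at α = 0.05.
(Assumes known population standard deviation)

Standard error: SE = σ/√n = 26/√96 = 2.6536
z-statistic: z = (x̄ - μ₀)/SE = (79.50 - 77)/2.6536 = 0.9421
Critical value: ±1.960
p-value = 0.3461
Decision: fail to reject H₀

Answer: z = 0.9421, fail to reject H₀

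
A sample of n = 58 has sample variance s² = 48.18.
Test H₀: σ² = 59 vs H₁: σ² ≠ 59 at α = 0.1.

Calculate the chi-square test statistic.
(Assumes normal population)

Answer: χ² = 46.5468, fail to reject H₀

Derivation:
df = n - 1 = 57
χ² = (n-1)s²/σ₀² = 57×48.18/59 = 46.5468
Critical values: χ²_{0.95,57} = 40.646, χ²_{0.05,57} = 75.624
Rejection region: χ² < 40.646 or χ² > 75.624
Decision: fail to reject H₀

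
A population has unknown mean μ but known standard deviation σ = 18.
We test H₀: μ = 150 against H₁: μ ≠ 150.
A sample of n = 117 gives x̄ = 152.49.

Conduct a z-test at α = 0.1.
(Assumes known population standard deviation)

Standard error: SE = σ/√n = 18/√117 = 1.6641
z-statistic: z = (x̄ - μ₀)/SE = (152.49 - 150)/1.6641 = 1.4963
Critical value: ±1.645
p-value = 0.1346
Decision: fail to reject H₀

Answer: z = 1.4963, fail to reject H₀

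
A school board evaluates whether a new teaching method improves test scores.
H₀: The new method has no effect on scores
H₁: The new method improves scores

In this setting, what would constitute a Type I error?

Answer: Concluding the new method improves scores when it actually doesn't

Derivation:
Type I error (α): Rejecting H₀ when H₀ is true
Type II error (β): Failing to reject H₀ when H₁ is true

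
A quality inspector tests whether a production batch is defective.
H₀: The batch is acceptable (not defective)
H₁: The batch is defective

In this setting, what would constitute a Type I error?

Answer: Rejecting an acceptable batch

Derivation:
Type I error (α): Rejecting H₀ when H₀ is true
Type II error (β): Failing to reject H₀ when H₁ is true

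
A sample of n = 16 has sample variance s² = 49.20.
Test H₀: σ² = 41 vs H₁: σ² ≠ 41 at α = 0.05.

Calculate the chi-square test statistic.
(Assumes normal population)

df = n - 1 = 15
χ² = (n-1)s²/σ₀² = 15×49.20/41 = 18.0000
Critical values: χ²_{0.975,15} = 6.262, χ²_{0.025,15} = 27.488
Rejection region: χ² < 6.262 or χ² > 27.488
Decision: fail to reject H₀

Answer: χ² = 18.0000, fail to reject H₀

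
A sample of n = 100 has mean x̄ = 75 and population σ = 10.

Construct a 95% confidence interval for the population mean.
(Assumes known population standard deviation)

Confidence level: 95%, α = 0.05
z_0.025 = 1.960
SE = σ/√n = 10/√100 = 1.0000
Margin of error = 1.960 × 1.0000 = 1.9600
CI: x̄ ± margin = 75 ± 1.9600
CI: (73.0400, 76.9600)

Answer: (73.0400, 76.9600)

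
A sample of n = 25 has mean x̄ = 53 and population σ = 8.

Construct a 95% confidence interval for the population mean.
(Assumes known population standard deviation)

Answer: (49.8640, 56.1360)

Derivation:
Confidence level: 95%, α = 0.05
z_0.025 = 1.960
SE = σ/√n = 8/√25 = 1.6000
Margin of error = 1.960 × 1.6000 = 3.1360
CI: x̄ ± margin = 53 ± 3.1360
CI: (49.8640, 56.1360)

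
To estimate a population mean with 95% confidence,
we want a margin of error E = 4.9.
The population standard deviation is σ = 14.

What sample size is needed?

Answer: n = 32

Derivation:
z_0.025 = 1.960
n = (z×σ/E)² = (1.960×14/4.9)²
n = 31.3600
Round up: n = 32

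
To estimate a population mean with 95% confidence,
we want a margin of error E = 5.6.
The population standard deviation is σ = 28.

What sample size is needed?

Answer: n = 97

Derivation:
z_0.025 = 1.960
n = (z×σ/E)² = (1.960×28/5.6)²
n = 96.0400
Round up: n = 97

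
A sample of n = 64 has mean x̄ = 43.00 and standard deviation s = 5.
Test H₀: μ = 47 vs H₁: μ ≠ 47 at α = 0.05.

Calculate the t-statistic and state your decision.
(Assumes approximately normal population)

Answer: t = -6.4000, reject H₀

Derivation:
df = n - 1 = 63
SE = s/√n = 5/√64 = 0.6250
t = (x̄ - μ₀)/SE = (43.00 - 47)/0.6250 = -6.4000
Critical value: t_{0.025,63} = ±1.998
p-value < 0.0001
Decision: reject H₀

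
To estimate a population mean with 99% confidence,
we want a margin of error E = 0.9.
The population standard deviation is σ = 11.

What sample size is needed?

Answer: n = 992

Derivation:
z_0.005 = 2.576
n = (z×σ/E)² = (2.576×11/0.9)²
n = 991.2702
Round up: n = 992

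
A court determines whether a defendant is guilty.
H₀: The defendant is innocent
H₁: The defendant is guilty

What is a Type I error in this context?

Type I error (α): Rejecting H₀ when H₀ is true
Type II error (β): Failing to reject H₀ when H₁ is true

Answer: Convicting an innocent person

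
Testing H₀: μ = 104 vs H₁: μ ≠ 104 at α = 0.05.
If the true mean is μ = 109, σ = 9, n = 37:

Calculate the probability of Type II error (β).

SE = σ/√n = 9/√37 = 1.4796
Critical values: μ₀ ± z_0.025×SE = 104 ± 1.960×1.4796
Acceptance region: (101.1000, 106.9000)
Under H₁ (μ = 109): z_high = (106.9000 - 109)/1.4796 = -1.4193, z_low = (101.1000 - 109)/1.4796 = -5.3393
β = P(not reject | H₁) = Φ(-1.4193) - Φ(-5.3393) ≈ 0.0779

Answer: β ≈ 0.0779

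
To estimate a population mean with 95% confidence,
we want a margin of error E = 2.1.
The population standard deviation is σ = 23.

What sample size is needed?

z_0.025 = 1.960
n = (z×σ/E)² = (1.960×23/2.1)²
n = 460.8178
Round up: n = 461

Answer: n = 461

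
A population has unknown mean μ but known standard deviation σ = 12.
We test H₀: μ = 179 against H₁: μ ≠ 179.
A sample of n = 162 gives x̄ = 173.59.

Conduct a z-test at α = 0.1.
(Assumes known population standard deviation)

Standard error: SE = σ/√n = 12/√162 = 0.9428
z-statistic: z = (x̄ - μ₀)/SE = (173.59 - 179)/0.9428 = -5.7382
Critical value: ±1.645
p-value < 0.0001
Decision: reject H₀

Answer: z = -5.7382, reject H₀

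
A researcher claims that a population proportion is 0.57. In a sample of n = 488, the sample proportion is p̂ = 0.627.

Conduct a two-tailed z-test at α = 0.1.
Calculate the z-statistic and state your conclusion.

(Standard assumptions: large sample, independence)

Answer: z = 2.5434, reject H₀

Derivation:
H₀: p = 0.57, H₁: p ≠ 0.57
Standard error: SE = √(p₀(1-p₀)/n) = √(0.57×0.43/488) = 0.022411
z-statistic: z = (p̂ - p₀)/SE = (0.627 - 0.57)/0.022411 = 2.5434
Critical value: z_0.05 = ±1.645
p-value = 0.0110
Decision: reject H₀ at α = 0.1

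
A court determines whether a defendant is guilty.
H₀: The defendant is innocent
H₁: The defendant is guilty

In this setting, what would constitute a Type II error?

A Type I error (probability α) occurs when we reject a true H₀.
A Type II error (probability β) occurs when we fail to reject a false H₀.

Answer: Acquitting a guilty person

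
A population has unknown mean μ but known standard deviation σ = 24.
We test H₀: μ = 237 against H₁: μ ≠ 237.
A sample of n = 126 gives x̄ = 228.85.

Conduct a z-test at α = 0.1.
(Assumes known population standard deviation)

Answer: z = -3.8118, reject H₀

Derivation:
Standard error: SE = σ/√n = 24/√126 = 2.1381
z-statistic: z = (x̄ - μ₀)/SE = (228.85 - 237)/2.1381 = -3.8118
Critical value: ±1.645
p-value = 0.0001
Decision: reject H₀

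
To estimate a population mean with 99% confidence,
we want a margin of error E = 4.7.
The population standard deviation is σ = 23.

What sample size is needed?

z_0.005 = 2.576
n = (z×σ/E)² = (2.576×23/4.7)²
n = 158.9102
Round up: n = 159

Answer: n = 159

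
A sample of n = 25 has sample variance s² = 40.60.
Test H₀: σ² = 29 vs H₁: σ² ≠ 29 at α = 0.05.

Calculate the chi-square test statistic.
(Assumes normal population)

Answer: χ² = 33.6000, fail to reject H₀

Derivation:
df = n - 1 = 24
χ² = (n-1)s²/σ₀² = 24×40.60/29 = 33.6000
Critical values: χ²_{0.975,24} = 12.401, χ²_{0.025,24} = 39.364
Rejection region: χ² < 12.401 or χ² > 39.364
Decision: fail to reject H₀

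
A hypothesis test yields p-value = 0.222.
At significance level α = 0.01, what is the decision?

Answer: fail to reject H₀

Derivation:
Compare p-value to α:
0.222 ≥ 0.01
Decision: fail to reject H₀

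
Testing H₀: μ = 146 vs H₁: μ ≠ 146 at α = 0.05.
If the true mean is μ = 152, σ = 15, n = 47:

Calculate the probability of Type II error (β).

SE = σ/√n = 15/√47 = 2.1880
Critical values: μ₀ ± z_0.025×SE = 146 ± 1.960×2.1880
Acceptance region: (141.7115, 150.2885)
Under H₁ (μ = 152): z_high = (150.2885 - 152)/2.1880 = -0.7822, z_low = (141.7115 - 152)/2.1880 = -4.7022
β = P(not reject | H₁) = Φ(-0.7822) - Φ(-4.7022) ≈ 0.2170

Answer: β ≈ 0.2170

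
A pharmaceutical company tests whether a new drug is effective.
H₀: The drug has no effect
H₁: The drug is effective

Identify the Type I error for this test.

A Type I error (probability α) occurs when we reject a true H₀.
A Type II error (probability β) occurs when we fail to reject a false H₀.

Answer: Concluding the drug is effective when it actually has no effect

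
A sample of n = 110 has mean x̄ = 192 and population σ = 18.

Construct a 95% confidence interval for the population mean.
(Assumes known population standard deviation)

Answer: (188.6362, 195.3638)

Derivation:
Confidence level: 95%, α = 0.05
z_0.025 = 1.960
SE = σ/√n = 18/√110 = 1.7162
Margin of error = 1.960 × 1.7162 = 3.3638
CI: x̄ ± margin = 192 ± 3.3638
CI: (188.6362, 195.3638)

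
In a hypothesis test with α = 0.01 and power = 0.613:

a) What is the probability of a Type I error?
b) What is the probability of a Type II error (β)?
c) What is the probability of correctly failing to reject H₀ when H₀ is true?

a) Type I error probability = α = 0.01
b) Power = P(reject H₀ | H₁ true) = 1 - β = 0.613, so Type II error probability = β = 1 - Power = 0.387
c) P(fail to reject H₀ | H₀ true) = 1 - α = 0.99

Answer: a) 0.01, b) 0.387, c) 0.99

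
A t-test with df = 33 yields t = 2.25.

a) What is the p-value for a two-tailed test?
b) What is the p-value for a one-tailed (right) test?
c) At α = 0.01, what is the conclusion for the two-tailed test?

Using t-distribution with df = 33:
a) Two-tailed: p = 2×P(T > 2.25) = 0.0312
b) One-tailed: p = P(T > 2.25) = 0.0156
c) 0.0312 ≥ 0.01, fail to reject H₀

Answer: a) 0.0312, b) 0.0156, c) fail to reject H₀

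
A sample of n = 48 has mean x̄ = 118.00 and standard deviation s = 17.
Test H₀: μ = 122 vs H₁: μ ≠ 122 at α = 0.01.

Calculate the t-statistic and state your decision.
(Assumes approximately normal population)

Answer: t = -1.6302, fail to reject H₀

Derivation:
df = n - 1 = 47
SE = s/√n = 17/√48 = 2.4537
t = (x̄ - μ₀)/SE = (118.00 - 122)/2.4537 = -1.6302
Critical value: t_{0.005,47} = ±2.685
p-value ≈ 0.1097
Decision: fail to reject H₀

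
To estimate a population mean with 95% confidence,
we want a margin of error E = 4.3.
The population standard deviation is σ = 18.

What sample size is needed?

z_0.025 = 1.960
n = (z×σ/E)² = (1.960×18/4.3)²
n = 67.3163
Round up: n = 68

Answer: n = 68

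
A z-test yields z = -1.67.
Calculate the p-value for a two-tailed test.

Answer: p-value ≈ 0.0949

Derivation:
For z = -1.67:
p = 2×P(Z > |-1.67|) = 2×(1 - Φ(1.67)) = 0.0949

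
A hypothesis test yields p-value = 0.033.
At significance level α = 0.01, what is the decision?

Answer: fail to reject H₀

Derivation:
Compare p-value to α:
0.033 ≥ 0.01
Decision: fail to reject H₀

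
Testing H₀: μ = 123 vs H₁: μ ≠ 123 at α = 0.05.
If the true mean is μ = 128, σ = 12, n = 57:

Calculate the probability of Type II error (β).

SE = σ/√n = 12/√57 = 1.5894
Critical values: μ₀ ± z_0.025×SE = 123 ± 1.960×1.5894
Acceptance region: (119.8848, 126.1152)
Under H₁ (μ = 128): z_high = (126.1152 - 128)/1.5894 = -1.1859, z_low = (119.8848 - 128)/1.5894 = -5.1058
β = P(not reject | H₁) = Φ(-1.1859) - Φ(-5.1058) ≈ 0.1178

Answer: β ≈ 0.1178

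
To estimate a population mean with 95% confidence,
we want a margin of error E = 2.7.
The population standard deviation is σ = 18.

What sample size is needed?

Answer: n = 171

Derivation:
z_0.025 = 1.960
n = (z×σ/E)² = (1.960×18/2.7)²
n = 170.7378
Round up: n = 171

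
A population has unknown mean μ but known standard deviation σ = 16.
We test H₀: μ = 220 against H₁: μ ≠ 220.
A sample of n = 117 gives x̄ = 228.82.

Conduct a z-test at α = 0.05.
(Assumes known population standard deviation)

Answer: z = 5.9627, reject H₀

Derivation:
Standard error: SE = σ/√n = 16/√117 = 1.4792
z-statistic: z = (x̄ - μ₀)/SE = (228.82 - 220)/1.4792 = 5.9627
Critical value: ±1.960
p-value < 0.0001
Decision: reject H₀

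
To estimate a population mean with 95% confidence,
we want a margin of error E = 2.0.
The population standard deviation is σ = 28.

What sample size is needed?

Answer: n = 753

Derivation:
z_0.025 = 1.960
n = (z×σ/E)² = (1.960×28/2.0)²
n = 752.9536
Round up: n = 753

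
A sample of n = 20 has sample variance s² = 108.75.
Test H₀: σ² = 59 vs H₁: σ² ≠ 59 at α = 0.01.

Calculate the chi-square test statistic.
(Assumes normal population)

Answer: χ² = 35.0212, fail to reject H₀

Derivation:
df = n - 1 = 19
χ² = (n-1)s²/σ₀² = 19×108.75/59 = 35.0212
Critical values: χ²_{0.995,19} = 6.844, χ²_{0.005,19} = 38.582
Rejection region: χ² < 6.844 or χ² > 38.582
Decision: fail to reject H₀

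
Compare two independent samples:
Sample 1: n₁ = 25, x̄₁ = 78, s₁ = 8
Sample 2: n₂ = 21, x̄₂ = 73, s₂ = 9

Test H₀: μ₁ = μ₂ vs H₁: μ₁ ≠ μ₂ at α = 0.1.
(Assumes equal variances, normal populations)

Pooled variance: s²_p = [24×8² + 20×9²]/(44) = 71.7273
s_p = 8.4692
SE = s_p×√(1/n₁ + 1/n₂) = 8.4692×√(1/25 + 1/21) = 2.5069
t = (x̄₁ - x̄₂)/SE = (78 - 73)/2.5069 = 1.9945
df = 44, t-critical = ±1.680
Decision: reject H₀

Answer: t = 1.9945, reject H₀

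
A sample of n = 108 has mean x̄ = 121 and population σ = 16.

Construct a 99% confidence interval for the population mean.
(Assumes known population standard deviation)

Confidence level: 99%, α = 0.01
z_0.005 = 2.576
SE = σ/√n = 16/√108 = 1.5396
Margin of error = 2.576 × 1.5396 = 3.9660
CI: x̄ ± margin = 121 ± 3.9660
CI: (117.0340, 124.9660)

Answer: (117.0340, 124.9660)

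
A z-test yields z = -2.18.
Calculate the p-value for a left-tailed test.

For z = -2.18:
p = P(Z < -2.18) = Φ(-2.18) = 0.0146

Answer: p-value ≈ 0.0146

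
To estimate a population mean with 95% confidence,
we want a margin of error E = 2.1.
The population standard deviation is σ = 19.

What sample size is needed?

Answer: n = 315

Derivation:
z_0.025 = 1.960
n = (z×σ/E)² = (1.960×19/2.1)²
n = 314.4711
Round up: n = 315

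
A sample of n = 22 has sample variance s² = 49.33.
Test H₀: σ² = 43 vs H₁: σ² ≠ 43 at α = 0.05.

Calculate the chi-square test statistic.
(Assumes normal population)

df = n - 1 = 21
χ² = (n-1)s²/σ₀² = 21×49.33/43 = 24.0914
Critical values: χ²_{0.975,21} = 10.283, χ²_{0.025,21} = 35.479
Rejection region: χ² < 10.283 or χ² > 35.479
Decision: fail to reject H₀

Answer: χ² = 24.0914, fail to reject H₀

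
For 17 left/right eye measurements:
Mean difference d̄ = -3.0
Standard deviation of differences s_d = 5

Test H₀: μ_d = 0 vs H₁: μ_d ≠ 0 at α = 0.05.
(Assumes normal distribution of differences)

df = n - 1 = 16
SE = s_d/√n = 5/√17 = 1.2127
t = d̄/SE = -3.0/1.2127 = -2.4738
Critical value: t_{0.025,16} = ±2.120
p-value ≈ 0.0250
Decision: reject H₀

Answer: t = -2.4738, reject H₀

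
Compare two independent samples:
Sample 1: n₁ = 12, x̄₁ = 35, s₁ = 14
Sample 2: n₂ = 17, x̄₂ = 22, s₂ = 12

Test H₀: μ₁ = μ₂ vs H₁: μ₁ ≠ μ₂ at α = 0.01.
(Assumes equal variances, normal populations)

Pooled variance: s²_p = [11×14² + 16×12²]/(27) = 165.1852
s_p = 12.8524
SE = s_p×√(1/n₁ + 1/n₂) = 12.8524×√(1/12 + 1/17) = 4.8458
t = (x̄₁ - x̄₂)/SE = (35 - 22)/4.8458 = 2.6827
df = 27, t-critical = ±2.771
Decision: fail to reject H₀

Answer: t = 2.6827, fail to reject H₀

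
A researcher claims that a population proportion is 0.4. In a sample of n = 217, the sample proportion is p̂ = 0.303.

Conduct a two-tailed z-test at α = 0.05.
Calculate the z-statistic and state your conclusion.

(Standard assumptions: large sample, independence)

H₀: p = 0.4, H₁: p ≠ 0.4
Standard error: SE = √(p₀(1-p₀)/n) = √(0.4×0.6/217) = 0.033256
z-statistic: z = (p̂ - p₀)/SE = (0.303 - 0.4)/0.033256 = -2.9168
Critical value: z_0.025 = ±1.960
p-value = 0.0035
Decision: reject H₀ at α = 0.05

Answer: z = -2.9168, reject H₀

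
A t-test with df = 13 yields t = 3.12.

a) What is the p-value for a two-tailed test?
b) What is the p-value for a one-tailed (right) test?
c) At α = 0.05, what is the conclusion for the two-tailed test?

Using t-distribution with df = 13:
a) Two-tailed: p = 2×P(T > 3.12) = 0.0081
b) One-tailed: p = P(T > 3.12) = 0.0041
c) 0.0081 < 0.05, reject H₀

Answer: a) 0.0081, b) 0.0041, c) reject H₀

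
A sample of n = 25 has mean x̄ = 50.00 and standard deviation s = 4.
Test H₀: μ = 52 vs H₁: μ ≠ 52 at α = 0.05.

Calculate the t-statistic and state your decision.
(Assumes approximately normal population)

df = n - 1 = 24
SE = s/√n = 4/√25 = 0.8000
t = (x̄ - μ₀)/SE = (50.00 - 52)/0.8000 = -2.5000
Critical value: t_{0.025,24} = ±2.064
p-value ≈ 0.0197
Decision: reject H₀

Answer: t = -2.5000, reject H₀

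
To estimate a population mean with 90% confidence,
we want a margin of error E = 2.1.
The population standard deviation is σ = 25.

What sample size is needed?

z_0.05 = 1.645
n = (z×σ/E)² = (1.645×25/2.1)²
n = 383.5069
Round up: n = 384

Answer: n = 384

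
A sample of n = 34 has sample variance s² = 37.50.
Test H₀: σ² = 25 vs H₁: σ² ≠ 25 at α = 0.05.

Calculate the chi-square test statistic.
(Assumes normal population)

Answer: χ² = 49.5000, fail to reject H₀

Derivation:
df = n - 1 = 33
χ² = (n-1)s²/σ₀² = 33×37.50/25 = 49.5000
Critical values: χ²_{0.975,33} = 19.047, χ²_{0.025,33} = 50.725
Rejection region: χ² < 19.047 or χ² > 50.725
Decision: fail to reject H₀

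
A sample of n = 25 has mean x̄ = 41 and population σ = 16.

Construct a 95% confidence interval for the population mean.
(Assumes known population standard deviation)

Answer: (34.7280, 47.2720)

Derivation:
Confidence level: 95%, α = 0.05
z_0.025 = 1.960
SE = σ/√n = 16/√25 = 3.2000
Margin of error = 1.960 × 3.2000 = 6.2720
CI: x̄ ± margin = 41 ± 6.2720
CI: (34.7280, 47.2720)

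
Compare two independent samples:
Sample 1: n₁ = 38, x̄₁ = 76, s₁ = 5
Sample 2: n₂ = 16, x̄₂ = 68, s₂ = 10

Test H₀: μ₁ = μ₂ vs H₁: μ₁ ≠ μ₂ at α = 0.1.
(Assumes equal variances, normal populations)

Answer: t = 3.9308, reject H₀

Derivation:
Pooled variance: s²_p = [37×5² + 15×10²]/(52) = 46.6346
s_p = 6.8290
SE = s_p×√(1/n₁ + 1/n₂) = 6.8290×√(1/38 + 1/16) = 2.0352
t = (x̄₁ - x̄₂)/SE = (76 - 68)/2.0352 = 3.9308
df = 52, t-critical = ±1.675
Decision: reject H₀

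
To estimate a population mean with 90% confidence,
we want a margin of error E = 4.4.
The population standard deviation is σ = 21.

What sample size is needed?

z_0.05 = 1.645
n = (z×σ/E)² = (1.645×21/4.4)²
n = 61.6403
Round up: n = 62

Answer: n = 62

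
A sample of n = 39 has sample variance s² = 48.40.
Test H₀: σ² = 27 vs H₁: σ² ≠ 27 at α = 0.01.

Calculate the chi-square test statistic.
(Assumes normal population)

df = n - 1 = 38
χ² = (n-1)s²/σ₀² = 38×48.40/27 = 68.1185
Critical values: χ²_{0.995,38} = 19.289, χ²_{0.005,38} = 64.181
Rejection region: χ² < 19.289 or χ² > 64.181
Decision: reject H₀

Answer: χ² = 68.1185, reject H₀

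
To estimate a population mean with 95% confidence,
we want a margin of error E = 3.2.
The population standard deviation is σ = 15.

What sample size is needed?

Answer: n = 85

Derivation:
z_0.025 = 1.960
n = (z×σ/E)² = (1.960×15/3.2)²
n = 84.4102
Round up: n = 85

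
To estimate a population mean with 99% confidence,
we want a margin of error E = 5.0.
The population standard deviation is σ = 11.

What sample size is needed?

Answer: n = 33

Derivation:
z_0.005 = 2.576
n = (z×σ/E)² = (2.576×11/5.0)²
n = 32.1172
Round up: n = 33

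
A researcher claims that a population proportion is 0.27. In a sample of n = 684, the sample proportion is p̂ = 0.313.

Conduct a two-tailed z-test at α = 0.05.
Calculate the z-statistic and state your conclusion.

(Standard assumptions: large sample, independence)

Answer: z = 2.5331, reject H₀

Derivation:
H₀: p = 0.27, H₁: p ≠ 0.27
Standard error: SE = √(p₀(1-p₀)/n) = √(0.27×0.73/684) = 0.016975
z-statistic: z = (p̂ - p₀)/SE = (0.313 - 0.27)/0.016975 = 2.5331
Critical value: z_0.025 = ±1.960
p-value = 0.0113
Decision: reject H₀ at α = 0.05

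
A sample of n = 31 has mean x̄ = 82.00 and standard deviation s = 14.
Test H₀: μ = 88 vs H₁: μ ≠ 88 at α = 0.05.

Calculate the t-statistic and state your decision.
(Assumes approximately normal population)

df = n - 1 = 30
SE = s/√n = 14/√31 = 2.5145
t = (x̄ - μ₀)/SE = (82.00 - 88)/2.5145 = -2.3862
Critical value: t_{0.025,30} = ±2.042
p-value ≈ 0.0235
Decision: reject H₀

Answer: t = -2.3862, reject H₀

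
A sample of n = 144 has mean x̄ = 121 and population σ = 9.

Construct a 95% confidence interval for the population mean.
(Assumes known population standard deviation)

Confidence level: 95%, α = 0.05
z_0.025 = 1.960
SE = σ/√n = 9/√144 = 0.7500
Margin of error = 1.960 × 0.7500 = 1.4700
CI: x̄ ± margin = 121 ± 1.4700
CI: (119.5300, 122.4700)

Answer: (119.5300, 122.4700)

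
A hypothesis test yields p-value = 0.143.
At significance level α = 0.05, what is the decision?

Compare p-value to α:
0.143 ≥ 0.05
Decision: fail to reject H₀

Answer: fail to reject H₀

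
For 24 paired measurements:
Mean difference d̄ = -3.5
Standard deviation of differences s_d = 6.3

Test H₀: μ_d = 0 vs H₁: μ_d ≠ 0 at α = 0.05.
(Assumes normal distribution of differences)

Answer: t = -2.7216, reject H₀

Derivation:
df = n - 1 = 23
SE = s_d/√n = 6.3/√24 = 1.2860
t = d̄/SE = -3.5/1.2860 = -2.7216
Critical value: t_{0.025,23} = ±2.069
p-value ≈ 0.0122
Decision: reject H₀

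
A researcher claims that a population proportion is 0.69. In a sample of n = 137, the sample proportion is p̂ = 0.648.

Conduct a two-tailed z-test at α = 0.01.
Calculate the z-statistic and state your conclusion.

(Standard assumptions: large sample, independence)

H₀: p = 0.69, H₁: p ≠ 0.69
Standard error: SE = √(p₀(1-p₀)/n) = √(0.69×0.31/137) = 0.039513
z-statistic: z = (p̂ - p₀)/SE = (0.648 - 0.69)/0.039513 = -1.0629
Critical value: z_0.005 = ±2.576
p-value = 0.2878
Decision: fail to reject H₀ at α = 0.01

Answer: z = -1.0629, fail to reject H₀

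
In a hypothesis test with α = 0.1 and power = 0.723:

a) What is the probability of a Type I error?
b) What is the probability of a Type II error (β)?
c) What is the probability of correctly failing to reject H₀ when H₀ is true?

a) Type I error probability = α = 0.1
b) Power = P(reject H₀ | H₁ true) = 1 - β = 0.723, so Type II error probability = β = 1 - Power = 0.277
c) P(fail to reject H₀ | H₀ true) = 1 - α = 0.9

Answer: a) 0.1, b) 0.277, c) 0.9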